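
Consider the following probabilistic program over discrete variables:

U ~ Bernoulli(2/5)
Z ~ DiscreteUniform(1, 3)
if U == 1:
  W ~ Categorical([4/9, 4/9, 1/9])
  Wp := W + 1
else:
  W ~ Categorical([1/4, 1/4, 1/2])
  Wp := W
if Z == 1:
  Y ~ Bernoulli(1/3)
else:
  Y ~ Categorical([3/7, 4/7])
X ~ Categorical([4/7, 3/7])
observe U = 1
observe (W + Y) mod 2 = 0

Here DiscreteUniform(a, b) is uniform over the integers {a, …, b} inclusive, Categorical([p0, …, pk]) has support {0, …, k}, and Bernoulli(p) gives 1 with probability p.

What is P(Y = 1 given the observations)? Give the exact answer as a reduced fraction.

P(Y = 1 | obs) = 31/71

Enumerate traces; 18 have nonzero weight after conditioning:
  (U=1, Z=1, W=0, Y=0, X=0) weight 64/2835
  (U=1, Z=1, W=0, Y=0, X=1) weight 16/945
  (U=1, Z=1, W=1, Y=1, X=0) weight 32/2835
  (U=1, Z=1, W=1, Y=1, X=1) weight 8/945
  (U=1, Z=1, W=2, Y=0, X=0) weight 16/2835
  (U=1, Z=1, W=2, Y=0, X=1) weight 4/945
  (U=1, Z=2, W=0, Y=0, X=0) weight 32/2205
  (U=1, Z=2, W=0, Y=0, X=1) weight 8/735
  … 10 more
Group by Y:
  weight(Y=0) = 64/567
  weight(Y=1) = 248/2835
Total weight = 64/567 + 248/2835 = 568/2835
P(Y=0 | obs) = 64/567 / 568/2835 = 40/71
P(Y=1 | obs) = 248/2835 / 568/2835 = 31/71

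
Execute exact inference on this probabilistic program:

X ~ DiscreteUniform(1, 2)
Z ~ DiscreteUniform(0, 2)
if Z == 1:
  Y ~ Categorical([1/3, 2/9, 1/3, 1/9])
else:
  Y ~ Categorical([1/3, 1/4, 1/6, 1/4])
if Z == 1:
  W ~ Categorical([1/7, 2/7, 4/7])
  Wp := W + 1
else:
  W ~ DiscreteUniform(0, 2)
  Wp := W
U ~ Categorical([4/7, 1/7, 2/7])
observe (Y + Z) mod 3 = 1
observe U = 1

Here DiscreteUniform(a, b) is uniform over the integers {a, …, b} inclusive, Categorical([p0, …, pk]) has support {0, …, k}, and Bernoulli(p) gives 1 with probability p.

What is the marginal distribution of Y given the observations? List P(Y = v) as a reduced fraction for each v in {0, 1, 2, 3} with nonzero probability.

Enumerate traces; 24 have nonzero weight after conditioning:
  (X=1, Z=0, Y=1, W=0, U=1) weight 1/504
  (X=1, Z=0, Y=1, W=1, U=1) weight 1/504
  (X=1, Z=0, Y=1, W=2, U=1) weight 1/504
  (X=1, Z=1, Y=0, W=0, U=1) weight 1/882
  (X=1, Z=1, Y=0, W=1, U=1) weight 1/441
  (X=1, Z=1, Y=0, W=2, U=1) weight 2/441
  (X=1, Z=1, Y=3, W=0, U=1) weight 1/2646
  (X=1, Z=1, Y=3, W=1, U=1) weight 1/1323
  (X=1, Z=2, Y=2, W=0, U=1) weight 1/756
  … 15 more
Group by Y:
  weight(Y=0) = 1/63
  weight(Y=1) = 1/84
  weight(Y=2) = 1/126
  weight(Y=3) = 1/189
Total weight = 1/63 + 1/84 + 1/126 + 1/189 = 31/756
P(Y=0 | obs) = 1/63 / 31/756 = 12/31
P(Y=1 | obs) = 1/84 / 31/756 = 9/31
P(Y=2 | obs) = 1/126 / 31/756 = 6/31
P(Y=3 | obs) = 1/189 / 31/756 = 4/31

P(Y=0) = 12/31, P(Y=1) = 9/31, P(Y=2) = 6/31, P(Y=3) = 4/31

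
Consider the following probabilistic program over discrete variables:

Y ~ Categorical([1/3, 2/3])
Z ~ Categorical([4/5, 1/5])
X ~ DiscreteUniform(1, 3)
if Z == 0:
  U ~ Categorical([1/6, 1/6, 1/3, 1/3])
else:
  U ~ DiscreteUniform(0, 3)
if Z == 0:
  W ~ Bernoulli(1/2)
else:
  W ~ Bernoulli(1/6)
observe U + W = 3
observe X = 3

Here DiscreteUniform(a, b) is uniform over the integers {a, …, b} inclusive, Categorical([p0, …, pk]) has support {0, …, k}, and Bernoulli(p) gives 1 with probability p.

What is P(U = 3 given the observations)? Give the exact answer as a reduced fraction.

P(U = 3 | obs) = 21/38

Enumerate traces; 8 have nonzero weight after conditioning:
  (Y=0, Z=0, X=3, U=2, W=1) weight 2/135
  (Y=0, Z=0, X=3, U=3, W=0) weight 2/135
  (Y=0, Z=1, X=3, U=2, W=1) weight 1/1080
  (Y=0, Z=1, X=3, U=3, W=0) weight 1/216
  (Y=1, Z=0, X=3, U=2, W=1) weight 4/135
  (Y=1, Z=0, X=3, U=3, W=0) weight 4/135
  (Y=1, Z=1, X=3, U=2, W=1) weight 1/540
  (Y=1, Z=1, X=3, U=3, W=0) weight 1/108
Group by U:
  weight(U=2) = 17/360
  weight(U=3) = 7/120
Total weight = 17/360 + 7/120 = 19/180
P(U=2 | obs) = 17/360 / 19/180 = 17/38
P(U=3 | obs) = 7/120 / 19/180 = 21/38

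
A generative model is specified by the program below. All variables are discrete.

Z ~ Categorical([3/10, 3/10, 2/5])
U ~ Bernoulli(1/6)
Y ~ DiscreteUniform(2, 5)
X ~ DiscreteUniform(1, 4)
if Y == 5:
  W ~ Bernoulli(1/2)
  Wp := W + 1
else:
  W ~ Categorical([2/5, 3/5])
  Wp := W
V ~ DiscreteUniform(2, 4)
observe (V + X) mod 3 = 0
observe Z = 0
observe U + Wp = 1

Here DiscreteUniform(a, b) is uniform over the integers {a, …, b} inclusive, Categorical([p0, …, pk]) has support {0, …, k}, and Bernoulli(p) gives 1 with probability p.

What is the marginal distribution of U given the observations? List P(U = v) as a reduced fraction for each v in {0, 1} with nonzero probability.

P(U=0) = 115/127, P(U=1) = 12/127

Enumerate traces; 28 have nonzero weight after conditioning:
  (Z=0, U=0, Y=2, X=1, W=1, V=2) weight 1/320
  (Z=0, U=0, Y=2, X=2, W=1, V=4) weight 1/320
  (Z=0, U=0, Y=2, X=3, W=1, V=3) weight 1/320
  (Z=0, U=0, Y=2, X=4, W=1, V=2) weight 1/320
  (Z=0, U=0, Y=3, X=1, W=1, V=2) weight 1/320
  (Z=0, U=0, Y=3, X=2, W=1, V=4) weight 1/320
  (Z=0, U=0, Y=3, X=3, W=1, V=3) weight 1/320
  (Z=0, U=0, Y=3, X=4, W=1, V=2) weight 1/320
  (Z=0, U=1, Y=2, X=1, W=0, V=2) weight 1/2400
  … 19 more
Group by U:
  weight(U=0) = 23/480
  weight(U=1) = 1/200
Total weight = 23/480 + 1/200 = 127/2400
P(U=0 | obs) = 23/480 / 127/2400 = 115/127
P(U=1 | obs) = 1/200 / 127/2400 = 12/127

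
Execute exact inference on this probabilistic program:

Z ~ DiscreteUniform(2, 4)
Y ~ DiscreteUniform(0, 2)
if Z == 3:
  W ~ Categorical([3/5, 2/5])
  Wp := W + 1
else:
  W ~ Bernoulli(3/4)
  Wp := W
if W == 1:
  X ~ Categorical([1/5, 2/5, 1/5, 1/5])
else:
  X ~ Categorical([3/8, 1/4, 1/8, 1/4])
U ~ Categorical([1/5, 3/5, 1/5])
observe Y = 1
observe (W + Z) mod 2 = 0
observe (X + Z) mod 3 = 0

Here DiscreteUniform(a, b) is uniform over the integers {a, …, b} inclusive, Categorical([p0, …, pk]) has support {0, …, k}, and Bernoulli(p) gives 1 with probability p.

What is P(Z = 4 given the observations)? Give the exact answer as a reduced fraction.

P(Z = 4 | obs) = 25/203

Enumerate traces; 12 have nonzero weight after conditioning:
  (Z=2, Y=1, W=0, X=1, U=0) weight 1/720
  (Z=2, Y=1, W=0, X=1, U=1) weight 1/240
  (Z=2, Y=1, W=0, X=1, U=2) weight 1/720
  (Z=3, Y=1, W=1, X=0, U=0) weight 2/1125
  (Z=3, Y=1, W=1, X=0, U=1) weight 2/375
  (Z=3, Y=1, W=1, X=0, U=2) weight 2/1125
  (Z=3, Y=1, W=1, X=3, U=0) weight 2/1125
  (Z=3, Y=1, W=1, X=3, U=1) weight 2/375
  (Z=4, Y=1, W=0, X=2, U=0) weight 1/1440
  … 3 more
Group by Z:
  weight(Z=2) = 1/144
  weight(Z=3) = 4/225
  weight(Z=4) = 1/288
Total weight = 1/144 + 4/225 + 1/288 = 203/7200
P(Z=2 | obs) = 1/144 / 203/7200 = 50/203
P(Z=3 | obs) = 4/225 / 203/7200 = 128/203
P(Z=4 | obs) = 1/288 / 203/7200 = 25/203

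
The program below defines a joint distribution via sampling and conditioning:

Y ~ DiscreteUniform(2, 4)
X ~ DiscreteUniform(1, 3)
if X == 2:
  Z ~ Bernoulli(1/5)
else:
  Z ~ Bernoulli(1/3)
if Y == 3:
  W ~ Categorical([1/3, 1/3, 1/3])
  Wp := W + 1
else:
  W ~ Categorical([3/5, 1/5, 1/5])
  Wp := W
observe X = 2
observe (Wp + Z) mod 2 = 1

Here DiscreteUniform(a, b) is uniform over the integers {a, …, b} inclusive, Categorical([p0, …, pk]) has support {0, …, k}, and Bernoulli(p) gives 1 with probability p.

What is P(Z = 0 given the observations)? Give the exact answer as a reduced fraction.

Enumerate traces; 9 have nonzero weight after conditioning:
  (Y=2, X=2, Z=0, W=1) weight 4/225
  (Y=2, X=2, Z=1, W=0) weight 1/75
  (Y=2, X=2, Z=1, W=2) weight 1/225
  (Y=3, X=2, Z=0, W=0) weight 4/135
  (Y=3, X=2, Z=0, W=2) weight 4/135
  (Y=3, X=2, Z=1, W=1) weight 1/135
  (Y=4, X=2, Z=0, W=1) weight 4/225
  (Y=4, X=2, Z=1, W=0) weight 1/75
  … 1 more
Group by Z:
  weight(Z=0) = 64/675
  weight(Z=1) = 29/675
Total weight = 64/675 + 29/675 = 31/225
P(Z=0 | obs) = 64/675 / 31/225 = 64/93
P(Z=1 | obs) = 29/675 / 31/225 = 29/93

P(Z = 0 | obs) = 64/93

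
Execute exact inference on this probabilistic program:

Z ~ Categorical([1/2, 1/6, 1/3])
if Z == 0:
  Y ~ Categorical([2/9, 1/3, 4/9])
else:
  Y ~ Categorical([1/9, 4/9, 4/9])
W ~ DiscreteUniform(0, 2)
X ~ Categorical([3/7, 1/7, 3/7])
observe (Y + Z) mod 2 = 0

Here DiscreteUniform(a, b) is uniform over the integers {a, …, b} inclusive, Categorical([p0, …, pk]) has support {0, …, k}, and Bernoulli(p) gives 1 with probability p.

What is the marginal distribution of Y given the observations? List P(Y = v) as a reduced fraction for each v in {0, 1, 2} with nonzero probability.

Enumerate traces; 45 have nonzero weight after conditioning:
  (Z=0, Y=0, W=0, X=0) weight 1/63
  (Z=0, Y=0, W=0, X=1) weight 1/189
  (Z=0, Y=0, W=0, X=2) weight 1/63
  (Z=0, Y=0, W=1, X=0) weight 1/63
  (Z=0, Y=0, W=1, X=1) weight 1/189
  (Z=0, Y=0, W=1, X=2) weight 1/63
  (Z=0, Y=0, W=2, X=0) weight 1/63
  (Z=0, Y=0, W=2, X=1) weight 1/189
  (Z=0, Y=2, W=0, X=0) weight 2/63
  (Z=1, Y=1, W=0, X=0) weight 2/189
  … 35 more
Group by Y:
  weight(Y=0) = 4/27
  weight(Y=1) = 2/27
  weight(Y=2) = 10/27
Total weight = 4/27 + 2/27 + 10/27 = 16/27
P(Y=0 | obs) = 4/27 / 16/27 = 1/4
P(Y=1 | obs) = 2/27 / 16/27 = 1/8
P(Y=2 | obs) = 10/27 / 16/27 = 5/8

P(Y=0) = 1/4, P(Y=1) = 1/8, P(Y=2) = 5/8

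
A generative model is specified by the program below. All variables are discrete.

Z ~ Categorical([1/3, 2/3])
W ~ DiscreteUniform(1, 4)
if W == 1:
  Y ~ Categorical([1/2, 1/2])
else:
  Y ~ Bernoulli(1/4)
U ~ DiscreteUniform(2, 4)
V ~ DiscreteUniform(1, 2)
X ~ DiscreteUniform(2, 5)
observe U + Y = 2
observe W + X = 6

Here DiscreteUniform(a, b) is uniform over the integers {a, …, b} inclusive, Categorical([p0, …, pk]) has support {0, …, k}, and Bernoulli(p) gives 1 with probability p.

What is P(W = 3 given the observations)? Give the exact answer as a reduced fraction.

Enumerate traces; 16 have nonzero weight after conditioning:
  (Z=0, W=1, Y=0, U=2, V=1, X=5) weight 1/576
  (Z=0, W=1, Y=0, U=2, V=2, X=5) weight 1/576
  (Z=0, W=2, Y=0, U=2, V=1, X=4) weight 1/384
  (Z=0, W=2, Y=0, U=2, V=2, X=4) weight 1/384
  (Z=0, W=3, Y=0, U=2, V=1, X=3) weight 1/384
  (Z=0, W=3, Y=0, U=2, V=2, X=3) weight 1/384
  (Z=0, W=4, Y=0, U=2, V=1, X=2) weight 1/384
  (Z=0, W=4, Y=0, U=2, V=2, X=2) weight 1/384
  … 8 more
Group by W:
  weight(W=1) = 1/96
  weight(W=2) = 1/64
  weight(W=3) = 1/64
  weight(W=4) = 1/64
Total weight = 1/96 + 1/64 + 1/64 + 1/64 = 11/192
P(W=1 | obs) = 1/96 / 11/192 = 2/11
P(W=2 | obs) = 1/64 / 11/192 = 3/11
P(W=3 | obs) = 1/64 / 11/192 = 3/11
P(W=4 | obs) = 1/64 / 11/192 = 3/11

P(W = 3 | obs) = 3/11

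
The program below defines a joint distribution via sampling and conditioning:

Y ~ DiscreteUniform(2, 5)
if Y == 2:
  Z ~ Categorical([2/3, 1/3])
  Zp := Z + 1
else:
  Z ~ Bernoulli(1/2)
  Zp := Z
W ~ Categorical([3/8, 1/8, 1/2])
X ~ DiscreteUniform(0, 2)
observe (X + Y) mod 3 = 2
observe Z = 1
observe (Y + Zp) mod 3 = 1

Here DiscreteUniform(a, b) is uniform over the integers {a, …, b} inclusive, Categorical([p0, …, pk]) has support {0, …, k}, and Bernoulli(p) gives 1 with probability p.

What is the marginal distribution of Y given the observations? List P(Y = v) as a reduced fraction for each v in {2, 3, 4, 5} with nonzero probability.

P(Y=2) = 2/5, P(Y=3) = 3/5

Enumerate traces; 6 have nonzero weight after conditioning:
  (Y=2, Z=1, W=0, X=0) weight 1/96
  (Y=2, Z=1, W=1, X=0) weight 1/288
  (Y=2, Z=1, W=2, X=0) weight 1/72
  (Y=3, Z=1, W=0, X=2) weight 1/64
  (Y=3, Z=1, W=1, X=2) weight 1/192
  (Y=3, Z=1, W=2, X=2) weight 1/48
Group by Y:
  weight(Y=2) = 1/36
  weight(Y=3) = 1/24
Total weight = 1/36 + 1/24 = 5/72
P(Y=2 | obs) = 1/36 / 5/72 = 2/5
P(Y=3 | obs) = 1/24 / 5/72 = 3/5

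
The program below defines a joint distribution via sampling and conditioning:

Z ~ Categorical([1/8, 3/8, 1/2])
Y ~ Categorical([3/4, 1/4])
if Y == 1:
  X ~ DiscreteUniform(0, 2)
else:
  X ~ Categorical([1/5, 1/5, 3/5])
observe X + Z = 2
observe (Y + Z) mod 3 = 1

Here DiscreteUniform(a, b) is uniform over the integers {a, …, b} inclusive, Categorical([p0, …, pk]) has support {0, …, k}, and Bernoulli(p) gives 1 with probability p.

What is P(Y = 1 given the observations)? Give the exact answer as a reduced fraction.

Enumerate traces; 2 have nonzero weight after conditioning:
  (Z=0, Y=1, X=2) weight 1/96
  (Z=1, Y=0, X=1) weight 9/160
Group by Y:
  weight(Y=0) = 9/160
  weight(Y=1) = 1/96
Total weight = 9/160 + 1/96 = 1/15
P(Y=0 | obs) = 9/160 / 1/15 = 27/32
P(Y=1 | obs) = 1/96 / 1/15 = 5/32

P(Y = 1 | obs) = 5/32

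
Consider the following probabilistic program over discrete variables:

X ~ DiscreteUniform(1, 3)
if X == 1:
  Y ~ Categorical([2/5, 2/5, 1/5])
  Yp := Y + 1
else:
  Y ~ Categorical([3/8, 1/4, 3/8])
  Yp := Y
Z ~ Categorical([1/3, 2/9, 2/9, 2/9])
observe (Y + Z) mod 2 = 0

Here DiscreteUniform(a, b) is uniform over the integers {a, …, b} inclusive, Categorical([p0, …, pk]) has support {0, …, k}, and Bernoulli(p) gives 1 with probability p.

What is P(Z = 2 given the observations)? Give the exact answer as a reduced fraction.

Enumerate traces; 18 have nonzero weight after conditioning:
  (X=1, Y=0, Z=0) weight 2/45
  (X=1, Y=0, Z=2) weight 4/135
  (X=1, Y=1, Z=1) weight 4/135
  (X=1, Y=1, Z=3) weight 4/135
  (X=1, Y=2, Z=0) weight 1/45
  (X=1, Y=2, Z=2) weight 2/135
  (X=2, Y=0, Z=0) weight 1/24
  (X=2, Y=0, Z=2) weight 1/36
  … 10 more
Group by Z:
  weight(Z=0) = 7/30
  weight(Z=1) = 1/15
  weight(Z=2) = 7/45
  weight(Z=3) = 1/15
Total weight = 7/30 + 1/15 + 7/45 + 1/15 = 47/90
P(Z=0 | obs) = 7/30 / 47/90 = 21/47
P(Z=1 | obs) = 1/15 / 47/90 = 6/47
P(Z=2 | obs) = 7/45 / 47/90 = 14/47
P(Z=3 | obs) = 1/15 / 47/90 = 6/47

P(Z = 2 | obs) = 14/47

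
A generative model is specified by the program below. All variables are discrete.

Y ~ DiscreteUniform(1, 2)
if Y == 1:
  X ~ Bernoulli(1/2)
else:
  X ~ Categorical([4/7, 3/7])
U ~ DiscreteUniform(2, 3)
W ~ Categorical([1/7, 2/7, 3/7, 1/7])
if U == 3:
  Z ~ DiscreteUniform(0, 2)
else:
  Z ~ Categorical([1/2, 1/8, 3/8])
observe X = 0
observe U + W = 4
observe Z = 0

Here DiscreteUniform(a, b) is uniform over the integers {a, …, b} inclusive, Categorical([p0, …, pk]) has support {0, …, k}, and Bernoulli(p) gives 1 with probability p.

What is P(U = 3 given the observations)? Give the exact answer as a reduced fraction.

Enumerate traces; 4 have nonzero weight after conditioning:
  (Y=1, X=0, U=2, W=2, Z=0) weight 3/112
  (Y=1, X=0, U=3, W=1, Z=0) weight 1/84
  (Y=2, X=0, U=2, W=2, Z=0) weight 3/98
  (Y=2, X=0, U=3, W=1, Z=0) weight 2/147
Group by U:
  weight(U=2) = 45/784
  weight(U=3) = 5/196
Total weight = 45/784 + 5/196 = 65/784
P(U=2 | obs) = 45/784 / 65/784 = 9/13
P(U=3 | obs) = 5/196 / 65/784 = 4/13

P(U = 3 | obs) = 4/13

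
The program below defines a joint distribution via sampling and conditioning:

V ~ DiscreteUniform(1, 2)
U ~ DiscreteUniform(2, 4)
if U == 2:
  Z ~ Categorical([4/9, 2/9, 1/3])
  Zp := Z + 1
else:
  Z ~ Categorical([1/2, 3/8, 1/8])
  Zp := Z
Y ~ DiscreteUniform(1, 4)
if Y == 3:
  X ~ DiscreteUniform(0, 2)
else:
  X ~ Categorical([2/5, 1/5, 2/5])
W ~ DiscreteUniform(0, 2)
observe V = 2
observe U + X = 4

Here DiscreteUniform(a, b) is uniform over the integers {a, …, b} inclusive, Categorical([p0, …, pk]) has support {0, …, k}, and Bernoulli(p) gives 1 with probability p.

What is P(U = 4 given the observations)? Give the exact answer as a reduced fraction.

P(U = 4 | obs) = 23/60

Enumerate traces; 108 have nonzero weight after conditioning:
  (V=2, U=2, Z=0, Y=1, X=2, W=0) weight 1/405
  (V=2, U=2, Z=0, Y=1, X=2, W=1) weight 1/405
  (V=2, U=2, Z=0, Y=1, X=2, W=2) weight 1/405
  (V=2, U=2, Z=0, Y=2, X=2, W=0) weight 1/405
  (V=2, U=2, Z=0, Y=2, X=2, W=1) weight 1/405
  (V=2, U=2, Z=0, Y=2, X=2, W=2) weight 1/405
  (V=2, U=2, Z=0, Y=3, X=2, W=0) weight 1/486
  (V=2, U=2, Z=0, Y=3, X=2, W=1) weight 1/486
  (V=2, U=3, Z=0, Y=1, X=1, W=0) weight 1/720
  (V=2, U=4, Z=0, Y=1, X=0, W=0) weight 1/360
  … 98 more
Group by U:
  weight(U=2) = 23/360
  weight(U=3) = 7/180
  weight(U=4) = 23/360
Total weight = 23/360 + 7/180 + 23/360 = 1/6
P(U=2 | obs) = 23/360 / 1/6 = 23/60
P(U=3 | obs) = 7/180 / 1/6 = 7/30
P(U=4 | obs) = 23/360 / 1/6 = 23/60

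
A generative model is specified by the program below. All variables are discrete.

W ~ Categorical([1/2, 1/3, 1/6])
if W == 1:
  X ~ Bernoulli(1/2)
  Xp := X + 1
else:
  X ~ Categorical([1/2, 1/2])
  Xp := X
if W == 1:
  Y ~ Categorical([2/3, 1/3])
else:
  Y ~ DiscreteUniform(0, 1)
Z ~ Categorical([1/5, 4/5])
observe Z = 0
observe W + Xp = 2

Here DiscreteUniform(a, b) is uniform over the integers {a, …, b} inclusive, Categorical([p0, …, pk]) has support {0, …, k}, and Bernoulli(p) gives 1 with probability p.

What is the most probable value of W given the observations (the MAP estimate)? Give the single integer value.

argmax_v P(W = v | obs) = 1

Enumerate traces; 4 have nonzero weight after conditioning:
  (W=1, X=0, Y=0, Z=0) weight 1/45
  (W=1, X=0, Y=1, Z=0) weight 1/90
  (W=2, X=0, Y=0, Z=0) weight 1/120
  (W=2, X=0, Y=1, Z=0) weight 1/120
Group by W:
  weight(W=1) = 1/30
  weight(W=2) = 1/60
Total weight = 1/30 + 1/60 = 1/20
P(W=1 | obs) = 1/30 / 1/20 = 2/3
P(W=2 | obs) = 1/60 / 1/20 = 1/3
argmax = 1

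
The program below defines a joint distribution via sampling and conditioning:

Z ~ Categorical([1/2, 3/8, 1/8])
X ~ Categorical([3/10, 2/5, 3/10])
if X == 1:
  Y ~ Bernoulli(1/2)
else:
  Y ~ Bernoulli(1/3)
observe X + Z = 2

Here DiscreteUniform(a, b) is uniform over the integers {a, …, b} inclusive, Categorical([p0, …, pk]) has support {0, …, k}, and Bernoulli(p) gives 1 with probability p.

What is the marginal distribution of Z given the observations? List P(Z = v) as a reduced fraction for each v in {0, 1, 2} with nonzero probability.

P(Z=0) = 4/9, P(Z=1) = 4/9, P(Z=2) = 1/9

Enumerate traces; 6 have nonzero weight after conditioning:
  (Z=0, X=2, Y=0) weight 1/10
  (Z=0, X=2, Y=1) weight 1/20
  (Z=1, X=1, Y=0) weight 3/40
  (Z=1, X=1, Y=1) weight 3/40
  (Z=2, X=0, Y=0) weight 1/40
  (Z=2, X=0, Y=1) weight 1/80
Group by Z:
  weight(Z=0) = 3/20
  weight(Z=1) = 3/20
  weight(Z=2) = 3/80
Total weight = 3/20 + 3/20 + 3/80 = 27/80
P(Z=0 | obs) = 3/20 / 27/80 = 4/9
P(Z=1 | obs) = 3/20 / 27/80 = 4/9
P(Z=2 | obs) = 3/80 / 27/80 = 1/9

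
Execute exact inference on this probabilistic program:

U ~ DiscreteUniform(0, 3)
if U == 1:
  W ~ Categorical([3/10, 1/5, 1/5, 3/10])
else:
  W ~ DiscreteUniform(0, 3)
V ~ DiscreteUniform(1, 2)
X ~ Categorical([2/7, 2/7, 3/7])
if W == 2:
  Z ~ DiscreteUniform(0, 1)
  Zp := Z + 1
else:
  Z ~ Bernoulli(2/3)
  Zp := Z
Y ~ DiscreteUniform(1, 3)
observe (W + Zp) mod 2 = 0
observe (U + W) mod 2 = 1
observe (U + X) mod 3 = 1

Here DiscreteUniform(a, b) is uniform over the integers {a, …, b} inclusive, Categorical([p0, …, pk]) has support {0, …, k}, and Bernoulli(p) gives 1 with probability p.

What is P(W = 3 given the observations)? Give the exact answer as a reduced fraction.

P(W = 3 | obs) = 50/149

Enumerate traces; 48 have nonzero weight after conditioning:
  (U=0, W=1, V=1, X=1, Z=1, Y=1) weight 1/504
  (U=0, W=1, V=1, X=1, Z=1, Y=2) weight 1/504
  (U=0, W=1, V=1, X=1, Z=1, Y=3) weight 1/504
  (U=0, W=1, V=2, X=1, Z=1, Y=1) weight 1/504
  (U=0, W=1, V=2, X=1, Z=1, Y=2) weight 1/504
  (U=0, W=1, V=2, X=1, Z=1, Y=3) weight 1/504
  (U=0, W=3, V=1, X=1, Z=1, Y=1) weight 1/504
  (U=0, W=3, V=1, X=1, Z=1, Y=2) weight 1/504
  (U=1, W=0, V=1, X=0, Z=0, Y=1) weight 1/840
  (U=1, W=2, V=1, X=0, Z=1, Y=1) weight 1/840
  … 38 more
Group by W:
  weight(W=0) = 11/840
  weight(W=1) = 5/168
  weight(W=2) = 9/560
  weight(W=3) = 5/168
Total weight = 11/840 + 5/168 + 9/560 + 5/168 = 149/1680
P(W=0 | obs) = 11/840 / 149/1680 = 22/149
P(W=1 | obs) = 5/168 / 149/1680 = 50/149
P(W=2 | obs) = 9/560 / 149/1680 = 27/149
P(W=3 | obs) = 5/168 / 149/1680 = 50/149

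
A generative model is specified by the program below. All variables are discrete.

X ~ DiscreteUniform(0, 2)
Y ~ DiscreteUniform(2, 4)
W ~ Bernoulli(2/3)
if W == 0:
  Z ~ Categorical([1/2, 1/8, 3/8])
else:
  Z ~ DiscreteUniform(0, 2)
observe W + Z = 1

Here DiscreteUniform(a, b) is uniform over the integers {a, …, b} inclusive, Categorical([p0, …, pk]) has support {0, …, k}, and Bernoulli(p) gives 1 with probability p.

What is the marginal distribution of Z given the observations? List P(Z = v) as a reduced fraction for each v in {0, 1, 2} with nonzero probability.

Enumerate traces; 18 have nonzero weight after conditioning:
  (X=0, Y=2, W=0, Z=1) weight 1/216
  (X=0, Y=2, W=1, Z=0) weight 2/81
  (X=0, Y=3, W=0, Z=1) weight 1/216
  (X=0, Y=3, W=1, Z=0) weight 2/81
  (X=0, Y=4, W=0, Z=1) weight 1/216
  (X=0, Y=4, W=1, Z=0) weight 2/81
  (X=1, Y=2, W=0, Z=1) weight 1/216
  (X=1, Y=2, W=1, Z=0) weight 2/81
  … 10 more
Group by Z:
  weight(Z=0) = 2/9
  weight(Z=1) = 1/24
Total weight = 2/9 + 1/24 = 19/72
P(Z=0 | obs) = 2/9 / 19/72 = 16/19
P(Z=1 | obs) = 1/24 / 19/72 = 3/19

P(Z=0) = 16/19, P(Z=1) = 3/19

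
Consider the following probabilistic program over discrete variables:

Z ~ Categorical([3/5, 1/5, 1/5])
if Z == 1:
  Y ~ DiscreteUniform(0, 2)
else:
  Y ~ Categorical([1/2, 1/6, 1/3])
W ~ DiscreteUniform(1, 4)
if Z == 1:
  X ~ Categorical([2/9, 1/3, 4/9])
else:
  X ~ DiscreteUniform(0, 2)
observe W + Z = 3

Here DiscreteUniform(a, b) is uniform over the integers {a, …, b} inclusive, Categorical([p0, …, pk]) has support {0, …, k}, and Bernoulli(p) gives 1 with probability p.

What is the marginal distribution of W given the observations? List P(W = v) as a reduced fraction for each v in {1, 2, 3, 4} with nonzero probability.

Enumerate traces; 27 have nonzero weight after conditioning:
  (Z=0, Y=0, W=3, X=0) weight 1/40
  (Z=0, Y=0, W=3, X=1) weight 1/40
  (Z=0, Y=0, W=3, X=2) weight 1/40
  (Z=0, Y=1, W=3, X=0) weight 1/120
  (Z=0, Y=1, W=3, X=1) weight 1/120
  (Z=0, Y=1, W=3, X=2) weight 1/120
  (Z=0, Y=2, W=3, X=0) weight 1/60
  (Z=0, Y=2, W=3, X=1) weight 1/60
  (Z=1, Y=0, W=2, X=0) weight 1/270
  (Z=2, Y=0, W=1, X=0) weight 1/120
  … 17 more
Group by W:
  weight(W=1) = 1/20
  weight(W=2) = 1/20
  weight(W=3) = 3/20
Total weight = 1/20 + 1/20 + 3/20 = 1/4
P(W=1 | obs) = 1/20 / 1/4 = 1/5
P(W=2 | obs) = 1/20 / 1/4 = 1/5
P(W=3 | obs) = 3/20 / 1/4 = 3/5

P(W=1) = 1/5, P(W=2) = 1/5, P(W=3) = 3/5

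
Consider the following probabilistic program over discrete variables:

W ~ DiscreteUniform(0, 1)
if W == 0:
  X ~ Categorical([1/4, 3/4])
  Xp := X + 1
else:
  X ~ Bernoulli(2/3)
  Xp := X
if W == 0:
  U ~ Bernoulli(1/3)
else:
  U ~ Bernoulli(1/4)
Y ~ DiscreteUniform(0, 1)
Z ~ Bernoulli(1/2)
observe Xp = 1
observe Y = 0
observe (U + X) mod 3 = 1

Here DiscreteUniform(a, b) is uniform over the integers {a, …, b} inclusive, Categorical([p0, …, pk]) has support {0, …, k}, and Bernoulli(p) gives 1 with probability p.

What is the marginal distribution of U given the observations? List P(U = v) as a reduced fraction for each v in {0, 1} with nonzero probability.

P(U=0) = 6/7, P(U=1) = 1/7

Enumerate traces; 4 have nonzero weight after conditioning:
  (W=0, X=0, U=1, Y=0, Z=0) weight 1/96
  (W=0, X=0, U=1, Y=0, Z=1) weight 1/96
  (W=1, X=1, U=0, Y=0, Z=0) weight 1/16
  (W=1, X=1, U=0, Y=0, Z=1) weight 1/16
Group by U:
  weight(U=0) = 1/8
  weight(U=1) = 1/48
Total weight = 1/8 + 1/48 = 7/48
P(U=0 | obs) = 1/8 / 7/48 = 6/7
P(U=1 | obs) = 1/48 / 7/48 = 1/7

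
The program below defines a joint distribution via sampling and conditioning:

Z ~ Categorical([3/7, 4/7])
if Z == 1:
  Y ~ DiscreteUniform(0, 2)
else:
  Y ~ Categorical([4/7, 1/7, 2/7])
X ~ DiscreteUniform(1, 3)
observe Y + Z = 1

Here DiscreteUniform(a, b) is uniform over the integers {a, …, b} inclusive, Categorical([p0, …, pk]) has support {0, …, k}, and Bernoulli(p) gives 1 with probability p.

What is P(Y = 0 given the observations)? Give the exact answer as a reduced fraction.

P(Y = 0 | obs) = 28/37

Enumerate traces; 6 have nonzero weight after conditioning:
  (Z=0, Y=1, X=1) weight 1/49
  (Z=0, Y=1, X=2) weight 1/49
  (Z=0, Y=1, X=3) weight 1/49
  (Z=1, Y=0, X=1) weight 4/63
  (Z=1, Y=0, X=2) weight 4/63
  (Z=1, Y=0, X=3) weight 4/63
Group by Y:
  weight(Y=0) = 4/21
  weight(Y=1) = 3/49
Total weight = 4/21 + 3/49 = 37/147
P(Y=0 | obs) = 4/21 / 37/147 = 28/37
P(Y=1 | obs) = 3/49 / 37/147 = 9/37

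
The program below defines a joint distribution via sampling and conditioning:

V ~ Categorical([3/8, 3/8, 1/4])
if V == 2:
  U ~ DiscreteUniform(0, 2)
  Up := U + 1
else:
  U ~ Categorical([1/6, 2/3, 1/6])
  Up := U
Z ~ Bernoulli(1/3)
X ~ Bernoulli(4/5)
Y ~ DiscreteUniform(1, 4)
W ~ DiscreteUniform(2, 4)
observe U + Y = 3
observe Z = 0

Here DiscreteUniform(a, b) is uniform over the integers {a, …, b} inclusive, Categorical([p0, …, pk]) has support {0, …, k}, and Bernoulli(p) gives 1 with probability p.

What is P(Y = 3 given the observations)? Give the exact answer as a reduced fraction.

Enumerate traces; 54 have nonzero weight after conditioning:
  (V=0, U=0, Z=0, X=0, Y=3, W=2) weight 1/1440
  (V=0, U=0, Z=0, X=0, Y=3, W=3) weight 1/1440
  (V=0, U=0, Z=0, X=0, Y=3, W=4) weight 1/1440
  (V=0, U=0, Z=0, X=1, Y=3, W=2) weight 1/360
  (V=0, U=0, Z=0, X=1, Y=3, W=3) weight 1/360
  (V=0, U=0, Z=0, X=1, Y=3, W=4) weight 1/360
  (V=0, U=1, Z=0, X=0, Y=2, W=2) weight 1/360
  (V=0, U=1, Z=0, X=0, Y=2, W=3) weight 1/360
  (V=0, U=2, Z=0, X=0, Y=1, W=2) weight 1/1440
  … 45 more
Group by Y:
  weight(Y=1) = 5/144
  weight(Y=2) = 7/72
  weight(Y=3) = 5/144
Total weight = 5/144 + 7/72 + 5/144 = 1/6
P(Y=1 | obs) = 5/144 / 1/6 = 5/24
P(Y=2 | obs) = 7/72 / 1/6 = 7/12
P(Y=3 | obs) = 5/144 / 1/6 = 5/24

P(Y = 3 | obs) = 5/24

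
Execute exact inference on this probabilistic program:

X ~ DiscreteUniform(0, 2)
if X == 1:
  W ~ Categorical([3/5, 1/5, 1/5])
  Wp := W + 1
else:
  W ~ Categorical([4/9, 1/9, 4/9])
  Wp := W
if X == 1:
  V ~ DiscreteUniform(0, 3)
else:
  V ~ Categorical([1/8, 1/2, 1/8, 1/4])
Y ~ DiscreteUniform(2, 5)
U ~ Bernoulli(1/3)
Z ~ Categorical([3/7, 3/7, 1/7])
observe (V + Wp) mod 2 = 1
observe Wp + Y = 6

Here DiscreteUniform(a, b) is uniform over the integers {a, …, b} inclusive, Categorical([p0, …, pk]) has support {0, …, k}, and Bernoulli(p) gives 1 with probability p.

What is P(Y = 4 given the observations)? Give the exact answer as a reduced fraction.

P(Y = 4 | obs) = 69/110

Enumerate traces; 84 have nonzero weight after conditioning:
  (X=0, W=1, V=0, Y=5, U=0, Z=0) weight 1/3024
  (X=0, W=1, V=0, Y=5, U=0, Z=1) weight 1/3024
  (X=0, W=1, V=0, Y=5, U=0, Z=2) weight 1/9072
  (X=0, W=1, V=0, Y=5, U=1, Z=0) weight 1/6048
  (X=0, W=1, V=0, Y=5, U=1, Z=1) weight 1/6048
  (X=0, W=1, V=0, Y=5, U=1, Z=2) weight 1/18144
  (X=0, W=1, V=2, Y=5, U=0, Z=0) weight 1/3024
  (X=0, W=1, V=2, Y=5, U=0, Z=1) weight 1/3024
  (X=0, W=2, V=1, Y=4, U=0, Z=0) weight 1/189
  (X=1, W=2, V=0, Y=3, U=0, Z=0) weight 1/840
  … 74 more
Group by Y:
  weight(Y=3) = 1/120
  weight(Y=4) = 23/360
  weight(Y=5) = 4/135
Total weight = 1/120 + 23/360 + 4/135 = 11/108
P(Y=3 | obs) = 1/120 / 11/108 = 9/110
P(Y=4 | obs) = 23/360 / 11/108 = 69/110
P(Y=5 | obs) = 4/135 / 11/108 = 16/55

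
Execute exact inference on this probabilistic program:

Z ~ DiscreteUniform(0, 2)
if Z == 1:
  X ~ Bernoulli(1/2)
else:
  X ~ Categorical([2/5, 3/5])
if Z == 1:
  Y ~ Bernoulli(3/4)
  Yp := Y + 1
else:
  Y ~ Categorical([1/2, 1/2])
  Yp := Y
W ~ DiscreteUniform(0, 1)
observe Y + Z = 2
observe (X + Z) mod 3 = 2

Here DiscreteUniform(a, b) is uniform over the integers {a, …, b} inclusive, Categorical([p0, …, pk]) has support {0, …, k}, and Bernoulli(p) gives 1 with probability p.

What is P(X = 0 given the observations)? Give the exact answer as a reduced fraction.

Enumerate traces; 4 have nonzero weight after conditioning:
  (Z=1, X=1, Y=1, W=0) weight 1/16
  (Z=1, X=1, Y=1, W=1) weight 1/16
  (Z=2, X=0, Y=0, W=0) weight 1/30
  (Z=2, X=0, Y=0, W=1) weight 1/30
Group by X:
  weight(X=0) = 1/15
  weight(X=1) = 1/8
Total weight = 1/15 + 1/8 = 23/120
P(X=0 | obs) = 1/15 / 23/120 = 8/23
P(X=1 | obs) = 1/8 / 23/120 = 15/23

P(X = 0 | obs) = 8/23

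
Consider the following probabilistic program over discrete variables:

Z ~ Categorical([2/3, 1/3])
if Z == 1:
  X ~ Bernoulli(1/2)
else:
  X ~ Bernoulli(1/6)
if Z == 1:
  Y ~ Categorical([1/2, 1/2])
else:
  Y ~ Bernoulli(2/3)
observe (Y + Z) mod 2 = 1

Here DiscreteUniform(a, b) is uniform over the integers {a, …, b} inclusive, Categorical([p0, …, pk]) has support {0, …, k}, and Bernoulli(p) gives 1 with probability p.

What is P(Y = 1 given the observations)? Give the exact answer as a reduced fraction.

Enumerate traces; 4 have nonzero weight after conditioning:
  (Z=0, X=0, Y=1) weight 10/27
  (Z=0, X=1, Y=1) weight 2/27
  (Z=1, X=0, Y=0) weight 1/12
  (Z=1, X=1, Y=0) weight 1/12
Group by Y:
  weight(Y=0) = 1/6
  weight(Y=1) = 4/9
Total weight = 1/6 + 4/9 = 11/18
P(Y=0 | obs) = 1/6 / 11/18 = 3/11
P(Y=1 | obs) = 4/9 / 11/18 = 8/11

P(Y = 1 | obs) = 8/11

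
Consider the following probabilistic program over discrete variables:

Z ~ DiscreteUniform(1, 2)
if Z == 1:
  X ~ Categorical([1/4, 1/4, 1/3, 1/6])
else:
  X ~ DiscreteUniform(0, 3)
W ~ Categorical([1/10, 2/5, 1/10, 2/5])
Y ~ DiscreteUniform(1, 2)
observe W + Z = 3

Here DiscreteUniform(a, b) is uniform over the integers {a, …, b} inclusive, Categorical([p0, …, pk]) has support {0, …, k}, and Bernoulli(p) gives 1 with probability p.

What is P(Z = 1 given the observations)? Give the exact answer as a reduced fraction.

Enumerate traces; 16 have nonzero weight after conditioning:
  (Z=1, X=0, W=2, Y=1) weight 1/160
  (Z=1, X=0, W=2, Y=2) weight 1/160
  (Z=1, X=1, W=2, Y=1) weight 1/160
  (Z=1, X=1, W=2, Y=2) weight 1/160
  (Z=1, X=2, W=2, Y=1) weight 1/120
  (Z=1, X=2, W=2, Y=2) weight 1/120
  (Z=1, X=3, W=2, Y=1) weight 1/240
  (Z=1, X=3, W=2, Y=2) weight 1/240
  (Z=2, X=0, W=1, Y=1) weight 1/40
  … 7 more
Group by Z:
  weight(Z=1) = 1/20
  weight(Z=2) = 1/5
Total weight = 1/20 + 1/5 = 1/4
P(Z=1 | obs) = 1/20 / 1/4 = 1/5
P(Z=2 | obs) = 1/5 / 1/4 = 4/5

P(Z = 1 | obs) = 1/5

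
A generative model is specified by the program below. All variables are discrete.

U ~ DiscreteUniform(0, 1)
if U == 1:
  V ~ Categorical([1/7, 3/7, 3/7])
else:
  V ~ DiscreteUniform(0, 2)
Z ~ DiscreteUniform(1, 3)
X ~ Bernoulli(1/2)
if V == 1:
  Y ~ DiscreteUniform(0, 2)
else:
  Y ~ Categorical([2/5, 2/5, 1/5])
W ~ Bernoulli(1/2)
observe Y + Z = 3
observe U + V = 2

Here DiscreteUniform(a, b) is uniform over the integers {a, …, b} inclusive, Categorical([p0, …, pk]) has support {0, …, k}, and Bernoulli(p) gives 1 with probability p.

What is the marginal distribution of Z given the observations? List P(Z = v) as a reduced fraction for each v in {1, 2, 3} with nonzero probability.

Enumerate traces; 24 have nonzero weight after conditioning:
  (U=0, V=2, Z=1, X=0, Y=2, W=0) weight 1/360
  (U=0, V=2, Z=1, X=0, Y=2, W=1) weight 1/360
  (U=0, V=2, Z=1, X=1, Y=2, W=0) weight 1/360
  (U=0, V=2, Z=1, X=1, Y=2, W=1) weight 1/360
  (U=0, V=2, Z=2, X=0, Y=1, W=0) weight 1/180
  (U=0, V=2, Z=2, X=0, Y=1, W=1) weight 1/180
  (U=0, V=2, Z=2, X=1, Y=1, W=0) weight 1/180
  (U=0, V=2, Z=2, X=1, Y=1, W=1) weight 1/180
  (U=0, V=2, Z=3, X=0, Y=0, W=0) weight 1/180
  … 15 more
Group by Z:
  weight(Z=1) = 11/315
  weight(Z=2) = 29/630
  weight(Z=3) = 29/630
Total weight = 11/315 + 29/630 + 29/630 = 8/63
P(Z=1 | obs) = 11/315 / 8/63 = 11/40
P(Z=2 | obs) = 29/630 / 8/63 = 29/80
P(Z=3 | obs) = 29/630 / 8/63 = 29/80

P(Z=1) = 11/40, P(Z=2) = 29/80, P(Z=3) = 29/80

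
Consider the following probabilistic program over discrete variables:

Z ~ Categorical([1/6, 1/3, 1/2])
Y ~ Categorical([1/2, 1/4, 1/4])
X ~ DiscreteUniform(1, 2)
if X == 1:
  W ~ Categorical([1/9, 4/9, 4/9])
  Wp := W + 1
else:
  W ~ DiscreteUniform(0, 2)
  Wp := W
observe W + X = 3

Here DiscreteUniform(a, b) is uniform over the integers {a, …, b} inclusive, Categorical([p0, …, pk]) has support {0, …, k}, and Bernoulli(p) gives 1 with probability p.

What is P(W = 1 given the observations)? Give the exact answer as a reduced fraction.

P(W = 1 | obs) = 3/7

Enumerate traces; 18 have nonzero weight after conditioning:
  (Z=0, Y=0, X=1, W=2) weight 1/54
  (Z=0, Y=0, X=2, W=1) weight 1/72
  (Z=0, Y=1, X=1, W=2) weight 1/108
  (Z=0, Y=1, X=2, W=1) weight 1/144
  (Z=0, Y=2, X=1, W=2) weight 1/108
  (Z=0, Y=2, X=2, W=1) weight 1/144
  (Z=1, Y=0, X=1, W=2) weight 1/27
  (Z=1, Y=0, X=2, W=1) weight 1/36
  … 10 more
Group by W:
  weight(W=1) = 1/6
  weight(W=2) = 2/9
Total weight = 1/6 + 2/9 = 7/18
P(W=1 | obs) = 1/6 / 7/18 = 3/7
P(W=2 | obs) = 2/9 / 7/18 = 4/7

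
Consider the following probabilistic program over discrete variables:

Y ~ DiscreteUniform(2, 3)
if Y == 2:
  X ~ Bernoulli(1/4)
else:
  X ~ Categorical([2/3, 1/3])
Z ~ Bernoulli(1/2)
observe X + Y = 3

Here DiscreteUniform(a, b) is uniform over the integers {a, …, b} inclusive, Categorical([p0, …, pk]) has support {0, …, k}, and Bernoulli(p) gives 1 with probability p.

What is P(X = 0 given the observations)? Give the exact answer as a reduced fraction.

Enumerate traces; 4 have nonzero weight after conditioning:
  (Y=2, X=1, Z=0) weight 1/16
  (Y=2, X=1, Z=1) weight 1/16
  (Y=3, X=0, Z=0) weight 1/6
  (Y=3, X=0, Z=1) weight 1/6
Group by X:
  weight(X=0) = 1/3
  weight(X=1) = 1/8
Total weight = 1/3 + 1/8 = 11/24
P(X=0 | obs) = 1/3 / 11/24 = 8/11
P(X=1 | obs) = 1/8 / 11/24 = 3/11

P(X = 0 | obs) = 8/11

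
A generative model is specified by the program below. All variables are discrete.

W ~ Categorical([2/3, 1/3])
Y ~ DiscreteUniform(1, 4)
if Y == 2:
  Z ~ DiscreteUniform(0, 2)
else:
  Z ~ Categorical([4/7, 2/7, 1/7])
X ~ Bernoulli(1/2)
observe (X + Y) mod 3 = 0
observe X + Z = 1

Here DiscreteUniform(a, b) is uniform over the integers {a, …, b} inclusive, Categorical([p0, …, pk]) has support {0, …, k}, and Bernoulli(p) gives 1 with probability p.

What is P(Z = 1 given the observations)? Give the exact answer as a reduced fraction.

Enumerate traces; 4 have nonzero weight after conditioning:
  (W=0, Y=2, Z=0, X=1) weight 1/36
  (W=0, Y=3, Z=1, X=0) weight 1/42
  (W=1, Y=2, Z=0, X=1) weight 1/72
  (W=1, Y=3, Z=1, X=0) weight 1/84
Group by Z:
  weight(Z=0) = 1/24
  weight(Z=1) = 1/28
Total weight = 1/24 + 1/28 = 13/168
P(Z=0 | obs) = 1/24 / 13/168 = 7/13
P(Z=1 | obs) = 1/28 / 13/168 = 6/13

P(Z = 1 | obs) = 6/13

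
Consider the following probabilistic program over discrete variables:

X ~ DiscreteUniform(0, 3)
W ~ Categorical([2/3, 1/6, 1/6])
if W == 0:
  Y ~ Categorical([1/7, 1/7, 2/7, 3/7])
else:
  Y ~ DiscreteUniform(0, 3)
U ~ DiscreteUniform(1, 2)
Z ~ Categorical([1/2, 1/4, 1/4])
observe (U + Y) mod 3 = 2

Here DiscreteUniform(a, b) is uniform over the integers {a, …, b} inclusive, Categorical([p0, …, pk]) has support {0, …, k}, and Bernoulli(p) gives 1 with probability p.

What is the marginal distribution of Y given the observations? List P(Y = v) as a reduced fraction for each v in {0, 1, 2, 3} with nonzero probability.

P(Y=0) = 15/61, P(Y=1) = 15/61, P(Y=3) = 31/61

Enumerate traces; 108 have nonzero weight after conditioning:
  (X=0, W=0, Y=0, U=2, Z=0) weight 1/168
  (X=0, W=0, Y=0, U=2, Z=1) weight 1/336
  (X=0, W=0, Y=0, U=2, Z=2) weight 1/336
  (X=0, W=0, Y=1, U=1, Z=0) weight 1/168
  (X=0, W=0, Y=1, U=1, Z=1) weight 1/336
  (X=0, W=0, Y=1, U=1, Z=2) weight 1/336
  (X=0, W=0, Y=3, U=2, Z=0) weight 1/56
  (X=0, W=0, Y=3, U=2, Z=1) weight 1/112
  … 100 more
Group by Y:
  weight(Y=0) = 5/56
  weight(Y=1) = 5/56
  weight(Y=3) = 31/168
Total weight = 5/56 + 5/56 + 31/168 = 61/168
P(Y=0 | obs) = 5/56 / 61/168 = 15/61
P(Y=1 | obs) = 5/56 / 61/168 = 15/61
P(Y=3 | obs) = 31/168 / 61/168 = 31/61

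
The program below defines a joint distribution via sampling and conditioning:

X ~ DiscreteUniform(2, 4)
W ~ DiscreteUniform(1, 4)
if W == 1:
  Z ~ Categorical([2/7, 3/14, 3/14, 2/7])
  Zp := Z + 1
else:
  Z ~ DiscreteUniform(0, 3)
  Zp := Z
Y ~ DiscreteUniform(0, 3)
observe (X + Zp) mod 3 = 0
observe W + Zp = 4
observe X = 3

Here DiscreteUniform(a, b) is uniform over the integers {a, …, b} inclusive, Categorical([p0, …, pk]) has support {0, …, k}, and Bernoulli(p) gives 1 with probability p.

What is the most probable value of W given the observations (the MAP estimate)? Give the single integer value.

Enumerate traces; 8 have nonzero weight after conditioning:
  (X=3, W=1, Z=2, Y=0) weight 1/224
  (X=3, W=1, Z=2, Y=1) weight 1/224
  (X=3, W=1, Z=2, Y=2) weight 1/224
  (X=3, W=1, Z=2, Y=3) weight 1/224
  (X=3, W=4, Z=0, Y=0) weight 1/192
  (X=3, W=4, Z=0, Y=1) weight 1/192
  (X=3, W=4, Z=0, Y=2) weight 1/192
  (X=3, W=4, Z=0, Y=3) weight 1/192
Group by W:
  weight(W=1) = 1/56
  weight(W=4) = 1/48
Total weight = 1/56 + 1/48 = 13/336
P(W=1 | obs) = 1/56 / 13/336 = 6/13
P(W=4 | obs) = 1/48 / 13/336 = 7/13
argmax = 4

argmax_v P(W = v | obs) = 4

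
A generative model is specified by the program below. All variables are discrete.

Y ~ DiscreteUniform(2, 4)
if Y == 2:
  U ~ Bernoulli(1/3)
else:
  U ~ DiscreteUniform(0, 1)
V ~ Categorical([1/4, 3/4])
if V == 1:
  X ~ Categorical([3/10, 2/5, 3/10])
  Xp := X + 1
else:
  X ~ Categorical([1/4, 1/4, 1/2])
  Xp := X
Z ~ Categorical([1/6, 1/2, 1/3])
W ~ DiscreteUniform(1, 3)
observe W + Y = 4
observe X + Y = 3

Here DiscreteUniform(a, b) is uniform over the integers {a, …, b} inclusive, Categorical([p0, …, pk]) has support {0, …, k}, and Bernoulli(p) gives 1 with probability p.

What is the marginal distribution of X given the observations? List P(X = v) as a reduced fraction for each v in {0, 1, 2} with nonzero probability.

Enumerate traces; 24 have nonzero weight after conditioning:
  (Y=2, U=0, V=0, X=1, Z=0, W=2) weight 1/1296
  (Y=2, U=0, V=0, X=1, Z=1, W=2) weight 1/432
  (Y=2, U=0, V=0, X=1, Z=2, W=2) weight 1/648
  (Y=2, U=0, V=1, X=1, Z=0, W=2) weight 1/270
  (Y=2, U=0, V=1, X=1, Z=1, W=2) weight 1/90
  (Y=2, U=0, V=1, X=1, Z=2, W=2) weight 1/135
  (Y=2, U=1, V=0, X=1, Z=0, W=2) weight 1/2592
  (Y=2, U=1, V=0, X=1, Z=1, W=2) weight 1/864
  (Y=3, U=0, V=0, X=0, Z=0, W=1) weight 1/1728
  … 15 more
Group by X:
  weight(X=0) = 23/720
  weight(X=1) = 29/720
Total weight = 23/720 + 29/720 = 13/180
P(X=0 | obs) = 23/720 / 13/180 = 23/52
P(X=1 | obs) = 29/720 / 13/180 = 29/52

P(X=0) = 23/52, P(X=1) = 29/52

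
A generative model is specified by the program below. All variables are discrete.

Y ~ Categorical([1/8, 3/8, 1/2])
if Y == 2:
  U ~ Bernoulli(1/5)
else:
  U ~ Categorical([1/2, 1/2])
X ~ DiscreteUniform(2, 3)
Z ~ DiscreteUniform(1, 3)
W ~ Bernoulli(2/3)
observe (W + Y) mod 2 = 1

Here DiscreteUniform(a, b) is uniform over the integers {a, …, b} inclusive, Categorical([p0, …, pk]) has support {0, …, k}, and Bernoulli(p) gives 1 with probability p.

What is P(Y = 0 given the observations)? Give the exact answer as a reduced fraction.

P(Y = 0 | obs) = 2/13

Enumerate traces; 36 have nonzero weight after conditioning:
  (Y=0, U=0, X=2, Z=1, W=1) weight 1/144
  (Y=0, U=0, X=2, Z=2, W=1) weight 1/144
  (Y=0, U=0, X=2, Z=3, W=1) weight 1/144
  (Y=0, U=0, X=3, Z=1, W=1) weight 1/144
  (Y=0, U=0, X=3, Z=2, W=1) weight 1/144
  (Y=0, U=0, X=3, Z=3, W=1) weight 1/144
  (Y=0, U=1, X=2, Z=1, W=1) weight 1/144
  (Y=0, U=1, X=2, Z=2, W=1) weight 1/144
  (Y=1, U=0, X=2, Z=1, W=0) weight 1/96
  (Y=2, U=0, X=2, Z=1, W=1) weight 2/45
  … 26 more
Group by Y:
  weight(Y=0) = 1/12
  weight(Y=1) = 1/8
  weight(Y=2) = 1/3
Total weight = 1/12 + 1/8 + 1/3 = 13/24
P(Y=0 | obs) = 1/12 / 13/24 = 2/13
P(Y=1 | obs) = 1/8 / 13/24 = 3/13
P(Y=2 | obs) = 1/3 / 13/24 = 8/13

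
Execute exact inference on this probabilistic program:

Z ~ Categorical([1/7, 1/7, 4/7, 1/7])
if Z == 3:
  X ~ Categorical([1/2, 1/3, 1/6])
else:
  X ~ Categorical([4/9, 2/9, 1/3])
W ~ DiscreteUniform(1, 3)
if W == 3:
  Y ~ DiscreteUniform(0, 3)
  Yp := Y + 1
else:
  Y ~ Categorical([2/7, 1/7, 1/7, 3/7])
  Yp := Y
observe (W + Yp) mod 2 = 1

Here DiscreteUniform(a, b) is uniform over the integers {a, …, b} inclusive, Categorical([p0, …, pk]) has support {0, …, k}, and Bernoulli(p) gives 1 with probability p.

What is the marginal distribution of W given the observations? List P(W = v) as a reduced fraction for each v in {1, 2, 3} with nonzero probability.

P(W=1) = 2/7, P(W=2) = 8/21, P(W=3) = 1/3

Enumerate traces; 72 have nonzero weight after conditioning:
  (Z=0, X=0, W=1, Y=0) weight 8/1323
  (Z=0, X=0, W=1, Y=2) weight 4/1323
  (Z=0, X=0, W=2, Y=1) weight 4/1323
  (Z=0, X=0, W=2, Y=3) weight 4/441
  (Z=0, X=0, W=3, Y=1) weight 1/189
  (Z=0, X=0, W=3, Y=3) weight 1/189
  (Z=0, X=1, W=1, Y=0) weight 4/1323
  (Z=0, X=1, W=1, Y=2) weight 2/1323
  … 64 more
Group by W:
  weight(W=1) = 1/7
  weight(W=2) = 4/21
  weight(W=3) = 1/6
Total weight = 1/7 + 4/21 + 1/6 = 1/2
P(W=1 | obs) = 1/7 / 1/2 = 2/7
P(W=2 | obs) = 4/21 / 1/2 = 8/21
P(W=3 | obs) = 1/6 / 1/2 = 1/3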